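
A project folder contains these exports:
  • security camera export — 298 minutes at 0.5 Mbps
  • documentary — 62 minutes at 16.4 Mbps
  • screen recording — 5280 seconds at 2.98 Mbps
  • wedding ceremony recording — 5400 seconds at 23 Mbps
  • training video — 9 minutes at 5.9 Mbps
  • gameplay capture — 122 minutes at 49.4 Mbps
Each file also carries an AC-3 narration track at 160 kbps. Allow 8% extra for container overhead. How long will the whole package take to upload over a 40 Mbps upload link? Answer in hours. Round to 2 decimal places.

Audio: 160 kbps = 0.160 Mbps.
security camera export: 0.660 Mbps × 17880 s × 1.08 = 12744.9 Mb
documentary: 16.560 Mbps × 3720 s × 1.08 = 66531.5 Mb
screen recording: 3.140 Mbps × 5280 s × 1.08 = 17905.5 Mb
wedding ceremony recording: 23.160 Mbps × 5400 s × 1.08 = 135069.1 Mb
training video: 6.060 Mbps × 540 s × 1.08 = 3534.2 Mb
gameplay capture: 49.560 Mbps × 7320 s × 1.08 = 391801.5 Mb
Total: 627586.7 Mb = 78448.3 MB.
At 40 Mbps: 627586.7 / 40 = 15690 s ≈ 4.36 hours.

4.36 hours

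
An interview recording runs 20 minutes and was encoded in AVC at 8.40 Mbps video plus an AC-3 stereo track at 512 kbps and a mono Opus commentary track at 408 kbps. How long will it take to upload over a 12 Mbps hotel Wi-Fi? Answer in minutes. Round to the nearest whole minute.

16 minutes

20 min = 1200 s
Audio total: 512 + 408 = 920 kbps = 0.920 Mbps.
Total bitrate: 9.320 Mbps.
File: 9.320 Mbps × 1200 s = 11184.0 Mb.
At 12 Mbps: 11184.0 / 12 = 932.0 s ≈ 15.5 minutes.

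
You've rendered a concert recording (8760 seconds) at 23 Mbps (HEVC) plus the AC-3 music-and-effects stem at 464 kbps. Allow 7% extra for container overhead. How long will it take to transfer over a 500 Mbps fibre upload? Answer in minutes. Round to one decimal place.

7.3 minutes

Audio: 464 kbps = 0.464 Mbps.
Total bitrate: 23.464 Mbps.
File: 23.464 Mbps × 8760 s = 205544.6 Mb.
With 7% container overhead: ×1.07. → 219932.8 Mb.
At 500 Mbps: 219932.8 / 500 = 439.9 s ≈ 7.33 minutes.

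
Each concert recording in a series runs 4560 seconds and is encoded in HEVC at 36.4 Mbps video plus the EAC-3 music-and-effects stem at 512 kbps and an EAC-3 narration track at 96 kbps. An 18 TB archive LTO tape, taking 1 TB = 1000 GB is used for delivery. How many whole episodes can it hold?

Audio total: 512 + 96 = 608 kbps = 0.608 Mbps.
Total bitrate: 37.008 Mbps.
Per item: 37.008 Mbps × 4560 s = 168,756 Mb = 21,095 MB.
Capacity: 18 TB = 144,000,000 Mb; 853.30 items → 853 complete.

853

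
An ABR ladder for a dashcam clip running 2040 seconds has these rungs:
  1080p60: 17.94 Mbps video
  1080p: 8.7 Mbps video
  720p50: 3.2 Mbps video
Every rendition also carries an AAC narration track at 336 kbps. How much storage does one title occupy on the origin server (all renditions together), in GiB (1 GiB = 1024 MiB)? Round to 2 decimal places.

7.33 GiB

Audio: 336 kbps = 0.336 Mbps.
Sum of rendition bitrates: (17.94+0.336) + (8.7+0.336) + (3.2+0.336) = 30.848 Mbps.
× 2040 s = 62,930 Mb = 7,866 MB = 7.326 GiB.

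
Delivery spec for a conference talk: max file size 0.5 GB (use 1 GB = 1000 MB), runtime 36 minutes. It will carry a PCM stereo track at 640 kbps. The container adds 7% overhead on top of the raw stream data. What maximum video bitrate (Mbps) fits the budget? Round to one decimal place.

Budget: 0.5 GB = 4000.0 Mb.
Stream payload after overhead: 4000.0 / 1.07 = 3738.3 Mb.
36 min = 2160 s
Total bitrate budget: 3738.3 Mb / 2160 s = 1.731 Mbps.
Audio: 640 kbps = 0.640 Mbps.
Video: 1.731 − 0.640 = 1.091 Mbps.

1.1 Mbps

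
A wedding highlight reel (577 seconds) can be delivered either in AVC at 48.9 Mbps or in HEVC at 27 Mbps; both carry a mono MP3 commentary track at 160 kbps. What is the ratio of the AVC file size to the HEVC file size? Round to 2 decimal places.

Audio: 160 kbps = 0.160 Mbps.
AVC: 49.060 Mbps × 577 s = 28307.6 Mb = 3.295 GiB.
HEVC: 27.160 Mbps × 577 s = 15671.3 Mb = 1.824 GiB.
Ratio: 3.295 / 1.824 = 1.806.

1.81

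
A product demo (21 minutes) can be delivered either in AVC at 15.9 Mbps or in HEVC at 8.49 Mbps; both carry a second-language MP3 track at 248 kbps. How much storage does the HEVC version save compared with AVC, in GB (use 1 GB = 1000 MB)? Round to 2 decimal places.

21 min = 1260 s
Audio: 248 kbps = 0.248 Mbps.
AVC: 16.148 Mbps × 1260 s = 20346.5 Mb = 2.543 GB.
HEVC: 8.738 Mbps × 1260 s = 11009.9 Mb = 1.376 GB.
Saving: 2.543 − 1.376 = 1.167 GB.

1.17 GB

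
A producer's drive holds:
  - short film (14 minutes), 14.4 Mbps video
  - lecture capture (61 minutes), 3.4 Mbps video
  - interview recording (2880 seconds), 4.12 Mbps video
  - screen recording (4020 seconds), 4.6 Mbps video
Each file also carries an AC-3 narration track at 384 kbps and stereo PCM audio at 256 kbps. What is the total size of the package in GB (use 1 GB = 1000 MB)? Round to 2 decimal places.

7.77 GB

Audio total: 384 + 256 = 640 kbps = 0.640 Mbps.
short film: 15.040 Mbps × 840 s = 12633.6 Mb
lecture capture: 4.040 Mbps × 3660 s = 14786.4 Mb
interview recording: 4.760 Mbps × 2880 s = 13708.8 Mb
screen recording: 5.240 Mbps × 4020 s = 21064.8 Mb
Total: 62193.6 Mb = 7774.2 MB.
= 7.774 GB.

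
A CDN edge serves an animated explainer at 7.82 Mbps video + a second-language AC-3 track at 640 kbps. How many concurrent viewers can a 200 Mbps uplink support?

23

Audio: 640 kbps = 0.640 Mbps.
Per-viewer media rate: 8.460 Mbps.
200 Mbps = 200.0 Mbps; 200.0 / 8.460 = 23.64 → 23 viewers.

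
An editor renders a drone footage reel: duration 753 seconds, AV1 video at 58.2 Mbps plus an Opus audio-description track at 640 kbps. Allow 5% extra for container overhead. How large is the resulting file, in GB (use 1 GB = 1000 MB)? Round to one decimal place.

5.8 GB

Audio: 640 kbps = 0.640 Mbps.
Total bitrate: 58.2 + 0.640 = 58.840 Mbps.
Stream data: 58.840 Mbps × 753 s = 44306.5 Mb.
With 5% container overhead: ×1.05.
46,522 Mb ÷ 8 = 5,815 MB → 5.815 GB.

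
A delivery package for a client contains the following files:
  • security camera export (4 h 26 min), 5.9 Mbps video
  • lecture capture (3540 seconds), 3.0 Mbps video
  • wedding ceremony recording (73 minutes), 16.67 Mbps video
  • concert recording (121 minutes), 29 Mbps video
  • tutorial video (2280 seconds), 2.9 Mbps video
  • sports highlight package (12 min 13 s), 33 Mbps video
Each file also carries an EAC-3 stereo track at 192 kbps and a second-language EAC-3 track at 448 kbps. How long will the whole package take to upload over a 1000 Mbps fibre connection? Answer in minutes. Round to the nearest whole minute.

Audio total: 192 + 448 = 640 kbps = 0.640 Mbps.
security camera export: 6.540 Mbps × 15960 s = 104378.4 Mb
lecture capture: 3.640 Mbps × 3540 s = 12885.6 Mb
wedding ceremony recording: 17.310 Mbps × 4380 s = 75817.8 Mb
concert recording: 29.640 Mbps × 7260 s = 215186.4 Mb
tutorial video: 3.540 Mbps × 2280 s = 8071.2 Mb
sports highlight package: 33.640 Mbps × 733 s = 24658.1 Mb
Total: 440997.5 Mb = 55124.7 MB.
At 1000 Mbps: 440997.5 / 1000 = 441 s ≈ 7.35 minutes.

7 minutes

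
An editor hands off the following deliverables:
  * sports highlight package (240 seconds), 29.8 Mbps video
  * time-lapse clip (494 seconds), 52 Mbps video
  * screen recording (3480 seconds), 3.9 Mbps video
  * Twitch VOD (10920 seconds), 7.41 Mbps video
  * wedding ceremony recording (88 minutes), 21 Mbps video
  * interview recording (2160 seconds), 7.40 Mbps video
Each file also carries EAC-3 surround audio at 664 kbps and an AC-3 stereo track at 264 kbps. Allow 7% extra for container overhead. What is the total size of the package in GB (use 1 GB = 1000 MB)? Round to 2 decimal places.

36.80 GB

Audio total: 664 + 264 = 928 kbps = 0.928 Mbps.
sports highlight package: 30.728 Mbps × 240 s × 1.07 = 7891.0 Mb
time-lapse clip: 52.928 Mbps × 494 s × 1.07 = 27976.7 Mb
screen recording: 4.828 Mbps × 3480 s × 1.07 = 17977.5 Mb
Twitch VOD: 8.338 Mbps × 10920 s × 1.07 = 97424.5 Mb
wedding ceremony recording: 21.928 Mbps × 5280 s × 1.07 = 123884.4 Mb
interview recording: 8.328 Mbps × 2160 s × 1.07 = 19247.7 Mb
Total: 294401.8 Mb = 36800.2 MB.
= 36.80 GB.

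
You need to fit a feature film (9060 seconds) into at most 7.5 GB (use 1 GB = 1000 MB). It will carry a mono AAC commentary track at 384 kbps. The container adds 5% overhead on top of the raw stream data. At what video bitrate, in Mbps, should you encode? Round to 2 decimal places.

Budget: 7.5 GB = 60000.0 Mb.
Stream payload after overhead: 60000.0 / 1.05 = 57142.9 Mb.
Total bitrate budget: 57142.9 Mb / 9060 s = 6.307 Mbps.
Audio: 384 kbps = 0.384 Mbps.
Video: 6.307 − 0.384 = 5.923 Mbps.

5.92 Mbps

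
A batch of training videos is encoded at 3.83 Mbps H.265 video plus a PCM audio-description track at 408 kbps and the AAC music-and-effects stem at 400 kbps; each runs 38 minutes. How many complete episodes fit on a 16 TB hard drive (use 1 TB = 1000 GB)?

12104

38 min = 2280 s
Audio total: 408 + 400 = 808 kbps = 0.808 Mbps.
Total bitrate: 4.638 Mbps.
Per item: 4.638 Mbps × 2280 s = 10,575 Mb = 1,322 MB.
Capacity: 16 TB = 128,000,000 Mb; 12104.43 items → 12104 complete.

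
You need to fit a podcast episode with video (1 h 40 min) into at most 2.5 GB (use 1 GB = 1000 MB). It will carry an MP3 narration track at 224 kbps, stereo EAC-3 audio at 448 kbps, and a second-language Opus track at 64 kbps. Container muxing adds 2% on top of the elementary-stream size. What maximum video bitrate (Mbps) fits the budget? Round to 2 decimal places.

2.53 Mbps

Budget: 2.5 GB = 20000.0 Mb.
Stream payload after overhead: 20000.0 / 1.02 = 19607.8 Mb.
1 h 40 min = 100 min = 6000 s
Total bitrate budget: 19607.8 Mb / 6000 s = 3.268 Mbps.
Audio total: 224 + 448 + 64 = 736 kbps = 0.736 Mbps.
Video: 3.268 − 0.736 = 2.532 Mbps.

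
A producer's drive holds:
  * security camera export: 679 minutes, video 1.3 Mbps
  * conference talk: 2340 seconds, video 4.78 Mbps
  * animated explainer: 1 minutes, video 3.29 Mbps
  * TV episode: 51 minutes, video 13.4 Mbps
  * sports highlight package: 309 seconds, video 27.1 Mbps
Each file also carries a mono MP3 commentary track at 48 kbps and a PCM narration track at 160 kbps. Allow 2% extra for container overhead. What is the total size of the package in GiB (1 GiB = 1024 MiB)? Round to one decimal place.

14.7 GiB

Audio total: 48 + 160 = 208 kbps = 0.208 Mbps.
security camera export: 1.508 Mbps × 40740 s × 1.02 = 62664.6 Mb
conference talk: 4.988 Mbps × 2340 s × 1.02 = 11905.4 Mb
animated explainer: 3.498 Mbps × 60 s × 1.02 = 214.1 Mb
TV episode: 13.608 Mbps × 3060 s × 1.02 = 42473.3 Mb
sports highlight package: 27.308 Mbps × 309 s × 1.02 = 8606.9 Mb
Total: 125864.3 Mb = 15733.0 MB.
= 14.65 GiB.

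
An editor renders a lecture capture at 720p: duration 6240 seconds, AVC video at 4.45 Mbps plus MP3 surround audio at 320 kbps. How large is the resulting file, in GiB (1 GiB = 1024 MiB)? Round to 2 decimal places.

3.47 GiB

Audio: 320 kbps = 0.320 Mbps.
Total bitrate: 4.45 + 0.320 = 4.770 Mbps.
Stream data: 4.770 Mbps × 6240 s = 29764.8 Mb.
29,765 Mb = 3,720,600,000 bytes ÷ 1,073,741,824 = 3.465 GiB.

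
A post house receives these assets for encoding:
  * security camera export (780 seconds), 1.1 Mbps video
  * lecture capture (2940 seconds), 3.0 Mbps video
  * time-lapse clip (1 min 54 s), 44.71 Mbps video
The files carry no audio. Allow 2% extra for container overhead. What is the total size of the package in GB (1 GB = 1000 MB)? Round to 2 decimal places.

security camera export: 1.100 Mbps × 780 s × 1.02 = 875.2 Mb
lecture capture: 3.000 Mbps × 2940 s × 1.02 = 8996.4 Mb
time-lapse clip: 44.710 Mbps × 114 s × 1.02 = 5198.9 Mb
Total: 15070.4 Mb = 1883.8 MB.
= 1.884 GB.

1.88 GB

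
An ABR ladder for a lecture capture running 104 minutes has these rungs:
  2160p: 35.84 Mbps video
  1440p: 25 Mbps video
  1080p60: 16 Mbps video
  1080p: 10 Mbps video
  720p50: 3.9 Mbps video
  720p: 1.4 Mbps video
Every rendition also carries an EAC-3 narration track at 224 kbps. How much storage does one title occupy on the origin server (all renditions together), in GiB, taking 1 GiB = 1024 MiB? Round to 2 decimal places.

67.91 GiB

104 min = 6240 s
Audio: 224 kbps = 0.224 Mbps.
Sum of rendition bitrates: (35.84+0.224) + (25+0.224) + (16+0.224) + (10+0.224) + (3.9+0.224) + (1.4+0.224) = 93.484 Mbps.
× 6240 s = 583,340 Mb = 72,918 MB = 67.91 GiB.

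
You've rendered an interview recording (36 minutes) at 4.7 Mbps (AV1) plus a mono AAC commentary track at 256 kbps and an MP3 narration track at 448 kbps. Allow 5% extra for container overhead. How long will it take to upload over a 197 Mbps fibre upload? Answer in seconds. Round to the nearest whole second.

62 seconds

36 min = 2160 s
Audio total: 256 + 448 = 704 kbps = 0.704 Mbps.
Total bitrate: 5.404 Mbps.
File: 5.404 Mbps × 2160 s = 11672.6 Mb.
With 5% container overhead: ×1.05. → 12256.3 Mb.
At 197 Mbps: 12256.3 / 197 = 62.2 s ≈ 62.2 seconds.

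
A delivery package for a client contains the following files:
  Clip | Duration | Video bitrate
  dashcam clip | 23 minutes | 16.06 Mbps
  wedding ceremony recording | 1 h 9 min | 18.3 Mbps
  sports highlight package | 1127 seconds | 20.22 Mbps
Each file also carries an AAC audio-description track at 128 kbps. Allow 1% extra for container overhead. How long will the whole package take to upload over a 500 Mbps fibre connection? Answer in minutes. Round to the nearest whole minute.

Audio: 128 kbps = 0.128 Mbps.
dashcam clip: 16.188 Mbps × 1380 s × 1.01 = 22562.8 Mb
wedding ceremony recording: 18.428 Mbps × 4140 s × 1.01 = 77054.8 Mb
sports highlight package: 20.348 Mbps × 1127 s × 1.01 = 23161.5 Mb
Total: 122779.2 Mb = 15347.4 MB.
At 500 Mbps: 122779.2 / 500 = 246 s ≈ 4.09 minutes.

4 minutes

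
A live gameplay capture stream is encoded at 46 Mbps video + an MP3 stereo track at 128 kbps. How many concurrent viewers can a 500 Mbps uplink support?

10

Audio: 128 kbps = 0.128 Mbps.
Per-viewer media rate: 46.128 Mbps.
500 Mbps = 500.0 Mbps; 500.0 / 46.128 = 10.84 → 10 viewers.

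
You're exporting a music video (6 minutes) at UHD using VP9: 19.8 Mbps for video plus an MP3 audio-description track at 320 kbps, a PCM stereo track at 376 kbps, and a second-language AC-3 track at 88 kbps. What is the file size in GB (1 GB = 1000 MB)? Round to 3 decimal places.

0.926 GB

6 min = 360 s
Audio total: 320 + 376 + 88 = 784 kbps = 0.784 Mbps.
Total bitrate: 19.8 + 0.784 = 20.584 Mbps.
Stream data: 20.584 Mbps × 360 s = 7410.2 Mb.
7,410 Mb ÷ 8 = 926.3 MB → 0.9263 GB.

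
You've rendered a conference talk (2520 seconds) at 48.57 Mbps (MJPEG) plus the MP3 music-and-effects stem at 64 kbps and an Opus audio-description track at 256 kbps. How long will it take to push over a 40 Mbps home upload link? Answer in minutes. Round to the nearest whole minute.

51 minutes

Audio total: 64 + 256 = 320 kbps = 0.320 Mbps.
Total bitrate: 48.890 Mbps.
File: 48.890 Mbps × 2520 s = 123202.8 Mb.
At 40 Mbps: 123202.8 / 40 = 3080.1 s ≈ 51.3 minutes.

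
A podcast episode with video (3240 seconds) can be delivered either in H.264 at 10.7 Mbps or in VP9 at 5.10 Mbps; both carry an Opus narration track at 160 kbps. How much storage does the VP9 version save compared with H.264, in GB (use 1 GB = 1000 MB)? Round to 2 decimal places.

Audio: 160 kbps = 0.160 Mbps.
H.264: 10.860 Mbps × 3240 s = 35186.4 Mb = 4.398 GB.
VP9: 5.260 Mbps × 3240 s = 17042.4 Mb = 2.130 GB.
Saving: 4.398 − 2.130 = 2.268 GB.

2.27 GB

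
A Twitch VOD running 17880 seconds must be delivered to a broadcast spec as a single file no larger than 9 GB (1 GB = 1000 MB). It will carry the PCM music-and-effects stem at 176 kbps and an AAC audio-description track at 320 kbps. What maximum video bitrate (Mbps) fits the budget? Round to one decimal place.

3.5 Mbps

Budget: 9 GB = 72000.0 Mb.
Total bitrate budget: 72000.0 Mb / 17880 s = 4.027 Mbps.
Audio total: 176 + 320 = 496 kbps = 0.496 Mbps.
Video: 4.027 − 0.496 = 3.531 Mbps.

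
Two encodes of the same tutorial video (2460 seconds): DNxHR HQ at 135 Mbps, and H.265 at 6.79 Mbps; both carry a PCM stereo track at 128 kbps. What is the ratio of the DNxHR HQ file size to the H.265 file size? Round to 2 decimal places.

19.53

Audio: 128 kbps = 0.128 Mbps.
DNxHR HQ: 135.128 Mbps × 2460 s = 332414.9 Mb = 41.552 GB.
H.265: 6.918 Mbps × 2460 s = 17018.3 Mb = 2.127 GB.
Ratio: 41.552 / 2.127 = 19.533.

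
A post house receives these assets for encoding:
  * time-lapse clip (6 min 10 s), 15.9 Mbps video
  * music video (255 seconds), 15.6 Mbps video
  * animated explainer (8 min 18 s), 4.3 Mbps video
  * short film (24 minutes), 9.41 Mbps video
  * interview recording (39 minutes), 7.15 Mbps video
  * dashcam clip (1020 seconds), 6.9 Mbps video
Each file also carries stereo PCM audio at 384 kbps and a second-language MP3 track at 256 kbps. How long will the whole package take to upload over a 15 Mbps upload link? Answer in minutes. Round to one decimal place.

59.0 minutes

Audio total: 384 + 256 = 640 kbps = 0.640 Mbps.
time-lapse clip: 16.540 Mbps × 370 s = 6119.8 Mb
music video: 16.240 Mbps × 255 s = 4141.2 Mb
animated explainer: 4.940 Mbps × 498 s = 2460.1 Mb
short film: 10.050 Mbps × 1440 s = 14472.0 Mb
interview recording: 7.790 Mbps × 2340 s = 18228.6 Mb
dashcam clip: 7.540 Mbps × 1020 s = 7690.8 Mb
Total: 53112.5 Mb = 6639.1 MB.
At 15 Mbps: 53112.5 / 15 = 3541 s ≈ 59 minutes.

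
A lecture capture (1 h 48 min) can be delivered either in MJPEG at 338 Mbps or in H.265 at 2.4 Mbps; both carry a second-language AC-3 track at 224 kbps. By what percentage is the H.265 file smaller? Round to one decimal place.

1 h 48 min = 108 min = 6480 s
Audio: 224 kbps = 0.224 Mbps.
MJPEG: 338.224 Mbps × 6480 s = 2191691.5 Mb = 255.146 GiB.
H.265: 2.624 Mbps × 6480 s = 17003.5 Mb = 1.979 GiB.
Reduction: (1 − 1.979/255.146) × 100 = 99.22%.

99.2%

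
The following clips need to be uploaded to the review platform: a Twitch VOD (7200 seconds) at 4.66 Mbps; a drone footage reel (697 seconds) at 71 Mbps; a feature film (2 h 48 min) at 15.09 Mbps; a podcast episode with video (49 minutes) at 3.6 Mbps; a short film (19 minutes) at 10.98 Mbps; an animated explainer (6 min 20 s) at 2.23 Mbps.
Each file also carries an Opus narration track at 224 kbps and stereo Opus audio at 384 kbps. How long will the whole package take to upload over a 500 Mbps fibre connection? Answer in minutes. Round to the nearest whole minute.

Audio total: 224 + 384 = 608 kbps = 0.608 Mbps.
Twitch VOD: 5.268 Mbps × 7200 s = 37929.6 Mb
drone footage reel: 71.608 Mbps × 697 s = 49910.8 Mb
feature film: 15.698 Mbps × 10080 s = 158235.8 Mb
podcast episode with video: 4.208 Mbps × 2940 s = 12371.5 Mb
short film: 11.588 Mbps × 1140 s = 13210.3 Mb
animated explainer: 2.838 Mbps × 380 s = 1078.4 Mb
Total: 272736.5 Mb = 34092.1 MB.
At 500 Mbps: 272736.5 / 500 = 545 s ≈ 9.09 minutes.

9 minutes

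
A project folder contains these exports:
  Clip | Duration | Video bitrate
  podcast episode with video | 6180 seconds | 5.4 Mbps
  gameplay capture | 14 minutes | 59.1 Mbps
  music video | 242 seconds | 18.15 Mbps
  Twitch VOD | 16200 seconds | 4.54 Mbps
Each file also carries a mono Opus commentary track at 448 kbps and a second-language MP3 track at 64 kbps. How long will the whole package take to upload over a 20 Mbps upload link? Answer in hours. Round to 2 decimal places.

Audio total: 448 + 64 = 512 kbps = 0.512 Mbps.
podcast episode with video: 5.912 Mbps × 6180 s = 36536.2 Mb
gameplay capture: 59.612 Mbps × 840 s = 50074.1 Mb
music video: 18.662 Mbps × 242 s = 4516.2 Mb
Twitch VOD: 5.052 Mbps × 16200 s = 81842.4 Mb
Total: 172968.8 Mb = 21621.1 MB.
At 20 Mbps: 172968.8 / 20 = 8648 s ≈ 2.4 hours.

2.40 hours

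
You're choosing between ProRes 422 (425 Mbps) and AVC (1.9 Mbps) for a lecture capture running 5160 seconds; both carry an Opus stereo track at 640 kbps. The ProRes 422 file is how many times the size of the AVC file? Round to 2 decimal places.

Audio: 640 kbps = 0.640 Mbps.
ProRes 422: 425.640 Mbps × 5160 s = 2196302.4 Mb = 255.683 GiB.
AVC: 2.540 Mbps × 5160 s = 13106.4 Mb = 1.526 GiB.
Ratio: 255.683 / 1.526 = 167.575.

167.57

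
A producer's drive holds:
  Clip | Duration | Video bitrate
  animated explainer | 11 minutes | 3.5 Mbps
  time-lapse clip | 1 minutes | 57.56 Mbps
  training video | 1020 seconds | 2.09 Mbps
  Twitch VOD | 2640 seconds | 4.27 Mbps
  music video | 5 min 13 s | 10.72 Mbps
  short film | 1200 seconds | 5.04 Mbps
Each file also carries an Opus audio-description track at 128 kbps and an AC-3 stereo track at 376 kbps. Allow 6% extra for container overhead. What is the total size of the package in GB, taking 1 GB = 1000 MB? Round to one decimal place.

4.2 GB

Audio total: 128 + 376 = 504 kbps = 0.504 Mbps.
animated explainer: 4.004 Mbps × 660 s × 1.06 = 2801.2 Mb
time-lapse clip: 58.064 Mbps × 60 s × 1.06 = 3692.9 Mb
training video: 2.594 Mbps × 1020 s × 1.06 = 2804.6 Mb
Twitch VOD: 4.774 Mbps × 2640 s × 1.06 = 13359.6 Mb
music video: 11.224 Mbps × 313 s × 1.06 = 3723.9 Mb
short film: 5.544 Mbps × 1200 s × 1.06 = 7052.0 Mb
Total: 33434.1 Mb = 4179.3 MB.
= 4.179 GB.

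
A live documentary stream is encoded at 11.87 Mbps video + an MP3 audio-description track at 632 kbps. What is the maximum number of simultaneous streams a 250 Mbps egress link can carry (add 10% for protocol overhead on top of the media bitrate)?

Audio: 632 kbps = 0.632 Mbps.
Per-viewer media rate: 12.502 Mbps.
On the wire with 10% overhead: 13.752 Mbps.
250 Mbps = 250.0 Mbps; 250.0 / 13.752 = 18.18 → 18 viewers.

18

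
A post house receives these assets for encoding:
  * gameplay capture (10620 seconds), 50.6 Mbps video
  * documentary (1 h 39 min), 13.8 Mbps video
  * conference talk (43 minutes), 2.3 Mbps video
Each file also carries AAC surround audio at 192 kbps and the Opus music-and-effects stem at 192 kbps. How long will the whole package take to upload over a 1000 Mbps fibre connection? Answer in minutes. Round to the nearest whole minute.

11 minutes

Audio total: 192 + 192 = 384 kbps = 0.384 Mbps.
gameplay capture: 50.984 Mbps × 10620 s = 541450.1 Mb
documentary: 14.184 Mbps × 5940 s = 84253.0 Mb
conference talk: 2.684 Mbps × 2580 s = 6924.7 Mb
Total: 632627.8 Mb = 79078.5 MB.
At 1000 Mbps: 632627.8 / 1000 = 633 s ≈ 10.5 minutes.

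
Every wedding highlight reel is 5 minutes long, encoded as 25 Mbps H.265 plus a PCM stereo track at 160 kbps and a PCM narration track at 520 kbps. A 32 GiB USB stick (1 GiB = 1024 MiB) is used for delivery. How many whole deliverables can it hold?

5 min = 300 s
Audio total: 160 + 520 = 680 kbps = 0.680 Mbps.
Total bitrate: 25.680 Mbps.
Per item: 25.680 Mbps × 300 s = 7,704 Mb = 963.0 MB.
Capacity: 32 GiB = 274,878 Mb; 35.68 items → 35 complete.

35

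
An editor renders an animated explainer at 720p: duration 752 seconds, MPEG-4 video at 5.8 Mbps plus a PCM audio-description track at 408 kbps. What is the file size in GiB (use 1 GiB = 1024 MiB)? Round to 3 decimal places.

Audio: 408 kbps = 0.408 Mbps.
Total bitrate: 5.8 + 0.408 = 6.208 Mbps.
Stream data: 6.208 Mbps × 752 s = 4668.4 Mb.
4,668 Mb = 583,552,000 bytes ÷ 1,073,741,824 = 0.5435 GiB.

0.543 GiB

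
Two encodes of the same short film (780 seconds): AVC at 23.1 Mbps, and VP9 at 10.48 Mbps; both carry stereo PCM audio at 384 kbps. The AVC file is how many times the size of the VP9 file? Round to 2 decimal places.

2.16

Audio: 384 kbps = 0.384 Mbps.
AVC: 23.484 Mbps × 780 s = 18317.5 Mb = 2.290 GB.
VP9: 10.864 Mbps × 780 s = 8473.9 Mb = 1.059 GB.
Ratio: 2.290 / 1.059 = 2.162.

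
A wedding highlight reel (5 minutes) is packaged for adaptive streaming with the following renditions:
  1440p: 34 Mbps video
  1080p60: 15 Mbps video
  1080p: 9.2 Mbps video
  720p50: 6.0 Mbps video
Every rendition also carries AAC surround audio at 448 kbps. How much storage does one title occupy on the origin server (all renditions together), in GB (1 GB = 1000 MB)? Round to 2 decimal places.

5 min = 300 s
Audio: 448 kbps = 0.448 Mbps.
Sum of rendition bitrates: (34+0.448) + (15+0.448) + (9.2+0.448) + (6.0+0.448) = 65.992 Mbps.
× 300 s = 19,798 Mb = 2,475 MB = 2.475 GB.

2.47 GB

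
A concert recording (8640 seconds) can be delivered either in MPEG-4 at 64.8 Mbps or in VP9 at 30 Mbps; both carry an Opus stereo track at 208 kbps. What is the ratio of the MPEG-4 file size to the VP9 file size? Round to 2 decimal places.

Audio: 208 kbps = 0.208 Mbps.
MPEG-4: 65.008 Mbps × 8640 s = 561669.1 Mb = 65.387 GiB.
VP9: 30.208 Mbps × 8640 s = 260997.1 Mb = 30.384 GiB.
Ratio: 65.387 / 30.384 = 2.152.

2.15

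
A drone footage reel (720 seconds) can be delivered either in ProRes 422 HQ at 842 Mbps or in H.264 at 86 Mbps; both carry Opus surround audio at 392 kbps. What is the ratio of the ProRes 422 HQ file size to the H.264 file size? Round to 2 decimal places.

9.75

Audio: 392 kbps = 0.392 Mbps.
ProRes 422 HQ: 842.392 Mbps × 720 s = 606522.2 Mb = 70.608 GiB.
H.264: 86.392 Mbps × 720 s = 62202.2 Mb = 7.241 GiB.
Ratio: 70.608 / 7.241 = 9.751.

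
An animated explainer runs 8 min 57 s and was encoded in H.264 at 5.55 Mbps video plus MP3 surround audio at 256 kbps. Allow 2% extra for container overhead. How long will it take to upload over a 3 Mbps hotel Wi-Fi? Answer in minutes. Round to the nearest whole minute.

18 minutes

8 min 57 s = 537 s
Audio: 256 kbps = 0.256 Mbps.
Total bitrate: 5.806 Mbps.
File: 5.806 Mbps × 537 s = 3117.8 Mb.
With 2% container overhead: ×1.02. → 3180.2 Mb.
At 3 Mbps: 3180.2 / 3 = 1060.1 s ≈ 17.7 minutes.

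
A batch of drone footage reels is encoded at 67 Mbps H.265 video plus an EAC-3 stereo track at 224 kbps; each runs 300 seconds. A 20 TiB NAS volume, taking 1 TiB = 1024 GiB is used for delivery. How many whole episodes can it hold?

Audio: 224 kbps = 0.224 Mbps.
Total bitrate: 67.224 Mbps.
Per item: 67.224 Mbps × 300 s = 20,167 Mb = 2,521 MB.
Capacity: 20 TiB = 175,921,860 Mb; 8723.17 items → 8723 complete.

8723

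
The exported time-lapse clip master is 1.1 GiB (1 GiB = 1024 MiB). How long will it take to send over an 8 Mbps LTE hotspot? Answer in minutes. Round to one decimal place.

19.7 minutes

File: 1.1 GiB = 9448.9 Mb.
At 8 Mbps: 9448.9 / 8 = 1181.1 s ≈ 19.7 minutes.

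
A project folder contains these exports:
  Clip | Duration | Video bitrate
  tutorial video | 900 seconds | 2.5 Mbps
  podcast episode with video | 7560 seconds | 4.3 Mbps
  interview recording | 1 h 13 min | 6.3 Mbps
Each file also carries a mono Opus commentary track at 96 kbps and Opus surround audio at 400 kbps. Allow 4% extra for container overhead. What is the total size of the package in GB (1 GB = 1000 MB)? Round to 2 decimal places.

8.93 GB

Audio total: 96 + 400 = 496 kbps = 0.496 Mbps.
tutorial video: 2.996 Mbps × 900 s × 1.04 = 2804.3 Mb
podcast episode with video: 4.796 Mbps × 7560 s × 1.04 = 37708.1 Mb
interview recording: 6.796 Mbps × 4380 s × 1.04 = 30957.1 Mb
Total: 71469.5 Mb = 8933.7 MB.
= 8.934 GB.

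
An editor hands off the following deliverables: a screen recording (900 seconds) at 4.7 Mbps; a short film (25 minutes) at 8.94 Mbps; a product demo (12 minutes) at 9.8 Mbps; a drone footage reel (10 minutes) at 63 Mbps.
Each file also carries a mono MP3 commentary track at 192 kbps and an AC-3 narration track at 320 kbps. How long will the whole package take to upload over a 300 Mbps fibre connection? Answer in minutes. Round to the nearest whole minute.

4 minutes

Audio total: 192 + 320 = 512 kbps = 0.512 Mbps.
screen recording: 5.212 Mbps × 900 s = 4690.8 Mb
short film: 9.452 Mbps × 1500 s = 14178.0 Mb
product demo: 10.312 Mbps × 720 s = 7424.6 Mb
drone footage reel: 63.512 Mbps × 600 s = 38107.2 Mb
Total: 64400.6 Mb = 8050.1 MB.
At 300 Mbps: 64400.6 / 300 = 215 s ≈ 3.58 minutes.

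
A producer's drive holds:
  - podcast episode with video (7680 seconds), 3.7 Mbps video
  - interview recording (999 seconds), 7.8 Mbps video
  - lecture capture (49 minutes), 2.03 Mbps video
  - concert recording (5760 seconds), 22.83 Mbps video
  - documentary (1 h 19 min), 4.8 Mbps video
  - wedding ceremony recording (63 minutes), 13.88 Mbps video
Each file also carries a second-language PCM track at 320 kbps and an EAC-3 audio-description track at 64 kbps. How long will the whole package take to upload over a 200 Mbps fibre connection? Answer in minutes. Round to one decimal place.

Audio total: 320 + 64 = 384 kbps = 0.384 Mbps.
podcast episode with video: 4.084 Mbps × 7680 s = 31365.1 Mb
interview recording: 8.184 Mbps × 999 s = 8175.8 Mb
lecture capture: 2.414 Mbps × 2940 s = 7097.2 Mb
concert recording: 23.214 Mbps × 5760 s = 133712.6 Mb
documentary: 5.184 Mbps × 4740 s = 24572.2 Mb
wedding ceremony recording: 14.264 Mbps × 3780 s = 53917.9 Mb
Total: 258840.8 Mb = 32355.1 MB.
At 200 Mbps: 258840.8 / 200 = 1294 s ≈ 21.6 minutes.

21.6 minutes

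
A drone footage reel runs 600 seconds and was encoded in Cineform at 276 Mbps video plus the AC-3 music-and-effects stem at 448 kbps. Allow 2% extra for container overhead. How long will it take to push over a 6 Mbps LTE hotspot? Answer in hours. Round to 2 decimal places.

Audio: 448 kbps = 0.448 Mbps.
Total bitrate: 276.448 Mbps.
File: 276.448 Mbps × 600 s = 165868.8 Mb.
With 2% container overhead: ×1.02. → 169186.2 Mb.
At 6 Mbps: 169186.2 / 6 = 28197.7 s ≈ 7.83 hours.

7.83 hours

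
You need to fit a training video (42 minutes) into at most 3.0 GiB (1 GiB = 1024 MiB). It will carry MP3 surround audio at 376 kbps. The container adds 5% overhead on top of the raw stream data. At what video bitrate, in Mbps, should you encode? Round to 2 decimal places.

9.36 Mbps

Budget: 3.0 GiB = 25769.8 Mb.
Stream payload after overhead: 25769.8 / 1.05 = 24542.7 Mb.
42 min = 2520 s
Total bitrate budget: 24542.7 Mb / 2520 s = 9.739 Mbps.
Audio: 376 kbps = 0.376 Mbps.
Video: 9.739 − 0.376 = 9.363 Mbps.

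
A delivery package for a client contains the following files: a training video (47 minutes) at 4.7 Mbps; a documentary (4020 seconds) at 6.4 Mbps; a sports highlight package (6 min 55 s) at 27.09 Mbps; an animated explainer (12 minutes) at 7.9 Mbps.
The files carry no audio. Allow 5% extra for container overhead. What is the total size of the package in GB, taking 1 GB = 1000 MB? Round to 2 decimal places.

7.34 GB

training video: 4.700 Mbps × 2820 s × 1.05 = 13916.7 Mb
documentary: 6.400 Mbps × 4020 s × 1.05 = 27014.4 Mb
sports highlight package: 27.090 Mbps × 415 s × 1.05 = 11804.5 Mb
animated explainer: 7.900 Mbps × 720 s × 1.05 = 5972.4 Mb
Total: 58708.0 Mb = 7338.5 MB.
= 7.338 GB.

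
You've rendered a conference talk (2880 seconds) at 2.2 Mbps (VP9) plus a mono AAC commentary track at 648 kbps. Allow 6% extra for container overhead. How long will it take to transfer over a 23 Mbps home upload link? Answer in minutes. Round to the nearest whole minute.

Audio: 648 kbps = 0.648 Mbps.
Total bitrate: 2.848 Mbps.
File: 2.848 Mbps × 2880 s = 8202.2 Mb.
With 6% container overhead: ×1.06. → 8694.4 Mb.
At 23 Mbps: 8694.4 / 23 = 378.0 s ≈ 6.3 minutes.

6 minutes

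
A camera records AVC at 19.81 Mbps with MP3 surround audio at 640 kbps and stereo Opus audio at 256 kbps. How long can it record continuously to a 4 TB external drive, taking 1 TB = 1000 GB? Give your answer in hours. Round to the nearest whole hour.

Audio total: 640 + 256 = 896 kbps = 0.896 Mbps.
Total bitrate: 19.81 + 0.896 = 20.706 Mbps.
Capacity: 4 TB = 32,000,000 Mb.
Recording time: 32,000,000 / 20.706 = 1,545,446 s ≈ 429 hours.

429 hours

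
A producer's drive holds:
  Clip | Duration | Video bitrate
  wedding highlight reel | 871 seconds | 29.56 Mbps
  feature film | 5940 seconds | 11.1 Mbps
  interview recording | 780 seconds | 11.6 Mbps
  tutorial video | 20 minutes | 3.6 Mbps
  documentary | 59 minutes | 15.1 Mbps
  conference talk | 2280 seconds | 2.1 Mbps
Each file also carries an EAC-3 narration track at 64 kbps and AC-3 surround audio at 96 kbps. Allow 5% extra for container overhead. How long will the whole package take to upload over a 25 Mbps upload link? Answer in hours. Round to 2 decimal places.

1.93 hours

Audio total: 64 + 96 = 160 kbps = 0.160 Mbps.
wedding highlight reel: 29.720 Mbps × 871 s × 1.05 = 27180.4 Mb
feature film: 11.260 Mbps × 5940 s × 1.05 = 70228.6 Mb
interview recording: 11.760 Mbps × 780 s × 1.05 = 9631.4 Mb
tutorial video: 3.760 Mbps × 1200 s × 1.05 = 4737.6 Mb
documentary: 15.260 Mbps × 3540 s × 1.05 = 56721.4 Mb
conference talk: 2.260 Mbps × 2280 s × 1.05 = 5410.4 Mb
Total: 173909.9 Mb = 21738.7 MB.
At 25 Mbps: 173909.9 / 25 = 6956 s ≈ 1.93 hours.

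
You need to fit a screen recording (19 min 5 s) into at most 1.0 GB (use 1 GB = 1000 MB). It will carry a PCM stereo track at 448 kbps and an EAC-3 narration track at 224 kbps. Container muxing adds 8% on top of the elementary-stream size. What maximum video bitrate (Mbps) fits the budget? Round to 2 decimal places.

Budget: 1.0 GB = 8000.0 Mb.
Stream payload after overhead: 8000.0 / 1.08 = 7407.4 Mb.
19 min 5 s = 1145 s
Total bitrate budget: 7407.4 Mb / 1145 s = 6.469 Mbps.
Audio total: 448 + 224 = 672 kbps = 0.672 Mbps.
Video: 6.469 − 0.672 = 5.797 Mbps.

5.80 Mbps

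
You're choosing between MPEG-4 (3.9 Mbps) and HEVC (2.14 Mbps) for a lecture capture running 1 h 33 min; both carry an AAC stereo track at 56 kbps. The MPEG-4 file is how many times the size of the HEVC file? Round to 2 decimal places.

1 h 33 min = 93 min = 5580 s
Audio: 56 kbps = 0.056 Mbps.
MPEG-4: 3.956 Mbps × 5580 s = 22074.5 Mb = 2.570 GiB.
HEVC: 2.196 Mbps × 5580 s = 12253.7 Mb = 1.427 GiB.
Ratio: 2.570 / 1.427 = 1.801.

1.80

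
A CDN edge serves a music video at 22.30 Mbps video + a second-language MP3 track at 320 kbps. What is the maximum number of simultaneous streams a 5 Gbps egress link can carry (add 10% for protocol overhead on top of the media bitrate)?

200

Audio: 320 kbps = 0.320 Mbps.
Per-viewer media rate: 22.620 Mbps.
On the wire with 10% overhead: 24.882 Mbps.
5 Gbps = 5,000 Mbps; 5,000 / 24.882 = 200.95 → 200 viewers.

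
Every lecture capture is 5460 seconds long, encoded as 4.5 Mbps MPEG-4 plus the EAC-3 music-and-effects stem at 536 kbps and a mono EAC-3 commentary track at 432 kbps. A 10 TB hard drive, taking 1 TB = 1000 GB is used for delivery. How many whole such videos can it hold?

2679

Audio total: 536 + 432 = 968 kbps = 0.968 Mbps.
Total bitrate: 5.468 Mbps.
Per item: 5.468 Mbps × 5460 s = 29,855 Mb = 3,732 MB.
Capacity: 10 TB = 80,000,000 Mb; 2679.59 items → 2679 complete.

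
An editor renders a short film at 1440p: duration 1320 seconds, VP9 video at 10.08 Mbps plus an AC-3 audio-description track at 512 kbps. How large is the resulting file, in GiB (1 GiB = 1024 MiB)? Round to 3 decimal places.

1.628 GiB

Audio: 512 kbps = 0.512 Mbps.
Total bitrate: 10.08 + 0.512 = 10.592 Mbps.
Stream data: 10.592 Mbps × 1320 s = 13981.4 Mb.
13,981 Mb = 1,747,680,000 bytes ÷ 1,073,741,824 = 1.628 GiB.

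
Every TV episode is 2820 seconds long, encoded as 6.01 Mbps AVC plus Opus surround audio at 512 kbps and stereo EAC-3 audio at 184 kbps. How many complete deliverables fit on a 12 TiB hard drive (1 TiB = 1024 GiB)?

Audio total: 512 + 184 = 696 kbps = 0.696 Mbps.
Total bitrate: 6.706 Mbps.
Per item: 6.706 Mbps × 2820 s = 18,911 Mb = 2,364 MB.
Capacity: 12 TiB = 105,553,116 Mb; 5581.60 items → 5581 complete.

5581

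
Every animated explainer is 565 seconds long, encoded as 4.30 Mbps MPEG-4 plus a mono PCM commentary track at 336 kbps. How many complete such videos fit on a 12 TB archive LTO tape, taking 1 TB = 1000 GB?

36650

Audio: 336 kbps = 0.336 Mbps.
Total bitrate: 4.636 Mbps.
Per item: 4.636 Mbps × 565 s = 2,619 Mb = 327.4 MB.
Capacity: 12 TB = 96,000,000 Mb; 36650.45 items → 36650 complete.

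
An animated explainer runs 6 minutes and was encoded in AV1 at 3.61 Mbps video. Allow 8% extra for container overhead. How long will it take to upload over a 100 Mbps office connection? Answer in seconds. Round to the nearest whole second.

6 min = 360 s
File: 3.610 Mbps × 360 s = 1299.6 Mb.
With 8% container overhead: ×1.08. → 1403.6 Mb.
At 100 Mbps: 1403.6 / 100 = 14.0 s ≈ 14 seconds.

14 seconds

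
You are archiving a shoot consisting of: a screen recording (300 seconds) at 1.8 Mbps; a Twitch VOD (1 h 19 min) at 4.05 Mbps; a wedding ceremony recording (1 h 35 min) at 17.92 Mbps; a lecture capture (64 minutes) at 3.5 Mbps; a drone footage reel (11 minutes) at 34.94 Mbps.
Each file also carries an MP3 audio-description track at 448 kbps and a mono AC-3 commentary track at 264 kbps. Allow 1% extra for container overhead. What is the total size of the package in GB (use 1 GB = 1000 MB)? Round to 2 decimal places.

21.37 GB

Audio total: 448 + 264 = 712 kbps = 0.712 Mbps.
screen recording: 2.512 Mbps × 300 s × 1.01 = 761.1 Mb
Twitch VOD: 4.762 Mbps × 4740 s × 1.01 = 22797.6 Mb
wedding ceremony recording: 18.632 Mbps × 5700 s × 1.01 = 107264.4 Mb
lecture capture: 4.212 Mbps × 3840 s × 1.01 = 16335.8 Mb
drone footage reel: 35.652 Mbps × 660 s × 1.01 = 23765.6 Mb
Total: 170924.6 Mb = 21365.6 MB.
= 21.37 GB.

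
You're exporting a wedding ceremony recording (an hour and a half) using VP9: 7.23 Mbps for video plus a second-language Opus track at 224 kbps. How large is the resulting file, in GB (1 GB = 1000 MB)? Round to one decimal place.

1.5 h = 5400 s
Audio: 224 kbps = 0.224 Mbps.
Total bitrate: 7.23 + 0.224 = 7.454 Mbps.
Stream data: 7.454 Mbps × 5400 s = 40251.6 Mb.
40,252 Mb ÷ 8 = 5,031 MB → 5.031 GB.

5.0 GB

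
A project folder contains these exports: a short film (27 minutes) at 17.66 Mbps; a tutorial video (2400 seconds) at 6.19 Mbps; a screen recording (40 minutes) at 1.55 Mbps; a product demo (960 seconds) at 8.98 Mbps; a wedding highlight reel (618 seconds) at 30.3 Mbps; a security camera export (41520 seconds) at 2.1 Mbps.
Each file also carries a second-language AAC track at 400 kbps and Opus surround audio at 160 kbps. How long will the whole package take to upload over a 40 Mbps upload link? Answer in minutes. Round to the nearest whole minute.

Audio total: 400 + 160 = 560 kbps = 0.560 Mbps.
short film: 18.220 Mbps × 1620 s = 29516.4 Mb
tutorial video: 6.750 Mbps × 2400 s = 16200.0 Mb
screen recording: 2.110 Mbps × 2400 s = 5064.0 Mb
product demo: 9.540 Mbps × 960 s = 9158.4 Mb
wedding highlight reel: 30.860 Mbps × 618 s = 19071.5 Mb
security camera export: 2.660 Mbps × 41520 s = 110443.2 Mb
Total: 189453.5 Mb = 23681.7 MB.
At 40 Mbps: 189453.5 / 40 = 4736 s ≈ 78.9 minutes.

79 minutes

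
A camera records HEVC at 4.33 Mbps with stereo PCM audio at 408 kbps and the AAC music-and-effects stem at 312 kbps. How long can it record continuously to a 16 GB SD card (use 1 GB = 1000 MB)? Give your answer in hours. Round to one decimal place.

Audio total: 408 + 312 = 720 kbps = 0.720 Mbps.
Total bitrate: 4.33 + 0.720 = 5.050 Mbps.
Capacity: 16 GB = 128,000 Mb.
Recording time: 128,000 / 5.050 = 25,347 s ≈ 7.04 hours.

7.0 hours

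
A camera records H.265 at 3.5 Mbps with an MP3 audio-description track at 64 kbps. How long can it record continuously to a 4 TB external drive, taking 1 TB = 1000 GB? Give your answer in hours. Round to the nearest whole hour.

2494 hours

Audio: 64 kbps = 0.064 Mbps.
Total bitrate: 3.5 + 0.064 = 3.564 Mbps.
Capacity: 4 TB = 32,000,000 Mb.
Recording time: 32,000,000 / 3.564 = 8,978,676 s ≈ 2,494 hours.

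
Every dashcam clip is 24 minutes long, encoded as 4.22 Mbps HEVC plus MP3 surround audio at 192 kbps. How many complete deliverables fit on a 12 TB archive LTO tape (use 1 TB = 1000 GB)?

15110

24 min = 1440 s
Audio: 192 kbps = 0.192 Mbps.
Total bitrate: 4.412 Mbps.
Per item: 4.412 Mbps × 1440 s = 6,353 Mb = 794.2 MB.
Capacity: 12 TB = 96,000,000 Mb; 15110.31 items → 15110 complete.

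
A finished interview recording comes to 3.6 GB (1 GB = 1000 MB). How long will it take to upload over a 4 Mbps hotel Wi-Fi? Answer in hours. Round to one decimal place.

File: 3.6 GB = 28800.0 Mb.
At 4 Mbps: 28800.0 / 4 = 7200.0 s ≈ 2 hours.

2.0 hours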